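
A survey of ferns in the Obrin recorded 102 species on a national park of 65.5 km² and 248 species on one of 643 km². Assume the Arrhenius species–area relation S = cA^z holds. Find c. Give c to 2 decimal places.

20.05

z = ln(S₂/S₁) / ln(A₂/A₁) = ln(248/102) / ln(643/65.5) = 0.8885 / 2.2841 = 0.3890
c = S₁ / A₁^z = 102 / 65.5^0.3890 = 102 / 5.087 = 20.05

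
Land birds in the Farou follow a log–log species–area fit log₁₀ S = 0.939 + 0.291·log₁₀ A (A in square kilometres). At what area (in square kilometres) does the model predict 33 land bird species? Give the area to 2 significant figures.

33 = 8.69 × A^0.291  ⇒  A^0.291 = 33/8.69 = 3.798
ln A = ln(3.798) / 0.291 = 1.3344 / 0.291 = 4.5855
A = e^4.5855 ≈ 98.05 square kilometres

98 square kilometres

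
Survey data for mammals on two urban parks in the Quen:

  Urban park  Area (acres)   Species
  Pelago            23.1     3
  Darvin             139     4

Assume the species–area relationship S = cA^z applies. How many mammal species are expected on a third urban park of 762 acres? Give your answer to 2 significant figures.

5.3

z = ln(4/3) / ln(139/23.1) = 0.2877 / 1.7946 = 0.1603
c = 3 / 23.1^0.1603 = 3 / 1.654 = 1.814
S₃ = 1.814 × 762^0.1603 = 1.814 × 2.897 ≈ 5.254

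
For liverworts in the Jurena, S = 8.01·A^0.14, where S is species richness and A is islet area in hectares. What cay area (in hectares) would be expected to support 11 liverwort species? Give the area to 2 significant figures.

11 = 8.01 × A^0.14  ⇒  A^0.14 = 11/8.01 = 1.373
ln A = ln(1.373) / 0.14 = 0.3172 / 0.14 = 2.2657
A = e^2.2657 ≈ 9.638 hectares

9.6 hectares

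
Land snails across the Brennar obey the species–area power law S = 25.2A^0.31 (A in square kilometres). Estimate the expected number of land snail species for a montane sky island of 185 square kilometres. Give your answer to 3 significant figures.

127

S = 25.2 × 185^0.31
ln S = ln 25.2 + 0.31 × ln 185 = 3.2268 + 0.31 × 5.2204 = 4.8452
S = e^4.8452 ≈ 127.1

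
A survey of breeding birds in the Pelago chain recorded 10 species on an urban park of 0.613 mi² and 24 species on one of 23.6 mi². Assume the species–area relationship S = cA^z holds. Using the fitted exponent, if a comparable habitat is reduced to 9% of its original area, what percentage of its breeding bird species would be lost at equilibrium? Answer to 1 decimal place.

z = ln(24/10) / ln(23.6/0.613) = 0.8755 / 3.6506 = 0.2398
S_new/S_old = (A_new/A_old)^z = 0.09^0.2398 = exp(0.2398 × -2.4079) = 0.5613
Fraction lost = 1 − 0.5613 = 0.4387

43.9%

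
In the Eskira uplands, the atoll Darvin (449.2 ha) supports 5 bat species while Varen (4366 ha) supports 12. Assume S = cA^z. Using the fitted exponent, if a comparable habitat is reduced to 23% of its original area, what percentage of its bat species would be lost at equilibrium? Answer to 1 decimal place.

z = ln(12/5) / ln(4366/449.2) = 0.8755 / 2.2741 = 0.3850
S_new/S_old = (A_new/A_old)^z = 0.23^0.3850 = exp(0.3850 × -1.4697) = 0.5679
Fraction lost = 1 − 0.5679 = 0.4321

43.2%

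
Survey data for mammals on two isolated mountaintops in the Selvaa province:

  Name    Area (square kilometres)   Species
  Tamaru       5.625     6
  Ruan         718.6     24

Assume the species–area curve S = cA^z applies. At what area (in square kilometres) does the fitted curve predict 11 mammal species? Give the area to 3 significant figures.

z = ln(24/6) / ln(718.6/5.625) = 1.3863 / 4.8501 = 0.2858
c = 6 / 5.625^0.2858 = 6 / 1.638 = 3.662
A = (11/3.662)^(1/0.2858) ⇒ ln A = ln(3.004)/0.2858 = 3.8478
A = e^3.8478 ≈ 46.89 square kilometres

46.9 square kilometres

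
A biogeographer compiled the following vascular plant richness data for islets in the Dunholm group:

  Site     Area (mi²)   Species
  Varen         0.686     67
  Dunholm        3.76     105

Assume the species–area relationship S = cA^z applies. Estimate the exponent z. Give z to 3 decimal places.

Taking logs: ln S = ln c + z ln A, so z = (ln S₂ − ln S₁)/(ln A₂ − ln A₁).
z = ln(105/67) / ln(3.76/0.686) = ln(1.567) / ln(5.481) = 0.4493 / 1.7013 = 0.2641

0.264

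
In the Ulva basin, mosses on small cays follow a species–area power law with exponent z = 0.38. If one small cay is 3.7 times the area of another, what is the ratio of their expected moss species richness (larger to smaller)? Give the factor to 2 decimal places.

1.64

S₂/S₁ = (A₂/A₁)^z = 3.7^0.38
ln(S₂/S₁) = 0.38 × ln 3.7 = 0.38 × 1.3083 = 0.4972
S₂/S₁ = e^0.4972 ≈ 1.644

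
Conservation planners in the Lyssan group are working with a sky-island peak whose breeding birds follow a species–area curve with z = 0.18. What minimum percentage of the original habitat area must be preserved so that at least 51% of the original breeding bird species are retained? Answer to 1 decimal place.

Need (A_new/A_old)^0.18 = 0.51, so A_new/A_old = 0.51^(1/0.18) = 0.51^5.556
ln(A_new/A_old) = ln 0.51 / 0.18 = -0.6733 / 0.18 = -3.7408
A_new/A_old = e^-3.7408 ≈ 0.02374

2.4%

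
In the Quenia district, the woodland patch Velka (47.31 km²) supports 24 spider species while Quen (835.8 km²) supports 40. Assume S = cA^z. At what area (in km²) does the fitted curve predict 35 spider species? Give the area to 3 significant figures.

395 km²

z = ln(40/24) / ln(835.8/47.31) = 0.5108 / 2.8717 = 0.1779
c = 24 / 47.31^0.1779 = 24 / 1.986 = 12.09
A = (35/12.09)^(1/0.1779) ⇒ ln A = ln(2.896)/0.1779 = 5.9777
A = e^5.9777 ≈ 394.5 km²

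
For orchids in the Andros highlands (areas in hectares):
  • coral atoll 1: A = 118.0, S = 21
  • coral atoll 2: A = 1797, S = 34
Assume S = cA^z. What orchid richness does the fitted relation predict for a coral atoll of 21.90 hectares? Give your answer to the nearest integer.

16

z = ln(34/21) / ln(1797/118) = 0.4818 / 2.7232 = 0.1769
c = 21 / 118^0.1769 = 21 / 2.326 = 9.029
S₃ = 9.029 × 21.9^0.1769 = 9.029 × 1.727 ≈ 15.59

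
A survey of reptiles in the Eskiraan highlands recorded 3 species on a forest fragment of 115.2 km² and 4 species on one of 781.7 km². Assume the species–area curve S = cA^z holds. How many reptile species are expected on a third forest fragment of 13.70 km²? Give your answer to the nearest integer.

z = ln(4/3) / ln(781.7/115.2) = 0.2877 / 1.9148 = 0.1502
c = 3 / 115.2^0.1502 = 3 / 2.04 = 1.47
S₃ = 1.47 × 13.7^0.1502 = 1.47 × 1.482 ≈ 2.179

2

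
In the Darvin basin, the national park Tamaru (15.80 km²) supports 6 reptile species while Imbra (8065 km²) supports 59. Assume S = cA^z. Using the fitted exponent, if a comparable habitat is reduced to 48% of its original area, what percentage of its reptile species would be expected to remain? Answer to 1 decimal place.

z = ln(59/6) / ln(8065/15.8) = 2.2858 / 6.2353 = 0.3666
S_new/S_old = (A_new/A_old)^z = 0.48^0.3666 = exp(0.3666 × -0.7340) = 0.7641

76.4%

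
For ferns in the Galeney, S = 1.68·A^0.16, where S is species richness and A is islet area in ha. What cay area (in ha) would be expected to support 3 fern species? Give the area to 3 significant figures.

3 = 1.68 × A^0.16  ⇒  A^0.16 = 3/1.68 = 1.786
ln A = ln(1.786) / 0.16 = 0.5798 / 0.16 = 3.6239
A = e^3.6239 ≈ 37.48 ha

37.5 ha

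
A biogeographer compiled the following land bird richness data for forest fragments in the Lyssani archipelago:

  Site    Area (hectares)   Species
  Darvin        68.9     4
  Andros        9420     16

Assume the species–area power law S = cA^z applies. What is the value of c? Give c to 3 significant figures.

z = ln(S₂/S₁) / ln(A₂/A₁) = ln(16/4) / ln(9420/68.9) = 1.3863 / 4.9179 = 0.2819
c = S₁ / A₁^z = 4 / 68.9^0.2819 = 4 / 3.297 = 1.213

1.21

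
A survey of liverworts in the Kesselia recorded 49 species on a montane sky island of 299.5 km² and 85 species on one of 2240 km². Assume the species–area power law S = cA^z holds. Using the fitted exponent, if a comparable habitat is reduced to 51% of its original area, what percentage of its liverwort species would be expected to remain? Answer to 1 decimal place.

z = ln(85/49) / ln(2240/299.5) = 0.5508 / 2.0121 = 0.2738
S_new/S_old = (A_new/A_old)^z = 0.51^0.2738 = exp(0.2738 × -0.6733) = 0.8317

83.2%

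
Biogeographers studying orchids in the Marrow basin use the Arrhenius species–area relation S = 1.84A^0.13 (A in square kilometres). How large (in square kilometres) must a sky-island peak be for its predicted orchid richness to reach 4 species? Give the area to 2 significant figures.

390 square kilometres

4 = 1.84 × A^0.13  ⇒  A^0.13 = 4/1.84 = 2.174
ln A = ln(2.174) / 0.13 = 0.7765 / 0.13 = 5.9733
A = e^5.9733 ≈ 392.8 square kilometres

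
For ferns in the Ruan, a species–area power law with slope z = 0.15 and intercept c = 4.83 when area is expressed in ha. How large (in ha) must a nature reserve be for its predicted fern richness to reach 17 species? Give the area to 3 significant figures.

4400 ha

17 = 4.83 × A^0.15  ⇒  A^0.15 = 17/4.83 = 3.52
ln A = ln(3.52) / 0.15 = 1.2584 / 0.15 = 8.3891
A = e^8.3891 ≈ 4399 ha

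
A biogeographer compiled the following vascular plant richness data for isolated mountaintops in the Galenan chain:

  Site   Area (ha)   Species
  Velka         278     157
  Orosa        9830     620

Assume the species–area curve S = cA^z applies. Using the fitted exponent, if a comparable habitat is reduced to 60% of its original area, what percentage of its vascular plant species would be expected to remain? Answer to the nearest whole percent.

z = ln(620/157) / ln(9830/278) = 1.3735 / 3.5656 = 0.3852
S_new/S_old = (A_new/A_old)^z = 0.6^0.3852 = exp(0.3852 × -0.5108) = 0.8214

82%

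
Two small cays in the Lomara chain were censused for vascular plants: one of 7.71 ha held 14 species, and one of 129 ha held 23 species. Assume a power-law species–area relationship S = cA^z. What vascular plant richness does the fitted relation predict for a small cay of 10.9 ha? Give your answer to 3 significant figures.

z = ln(23/14) / ln(129/7.71) = 0.4964 / 2.8173 = 0.1762
c = 14 / 7.71^0.1762 = 14 / 1.433 = 9.768
S₃ = 9.768 × 10.9^0.1762 = 9.768 × 1.523 ≈ 14.88

14.9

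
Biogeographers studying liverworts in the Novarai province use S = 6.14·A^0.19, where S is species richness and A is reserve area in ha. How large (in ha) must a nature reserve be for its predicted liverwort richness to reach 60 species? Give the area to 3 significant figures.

60 = 6.14 × A^0.19  ⇒  A^0.19 = 60/6.14 = 9.772
ln A = ln(9.772) / 0.19 = 2.2795 / 0.19 = 11.9975
A = e^11.9975 ≈ 162344 ha

162000 ha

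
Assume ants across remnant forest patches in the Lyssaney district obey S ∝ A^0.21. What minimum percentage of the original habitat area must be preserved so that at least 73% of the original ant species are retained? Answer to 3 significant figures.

22.3%

Need (A_new/A_old)^0.21 = 0.73, so A_new/A_old = 0.73^(1/0.21) = 0.73^4.762
ln(A_new/A_old) = ln 0.73 / 0.21 = -0.3147 / 0.21 = -1.4986
A_new/A_old = e^-1.4986 ≈ 0.2234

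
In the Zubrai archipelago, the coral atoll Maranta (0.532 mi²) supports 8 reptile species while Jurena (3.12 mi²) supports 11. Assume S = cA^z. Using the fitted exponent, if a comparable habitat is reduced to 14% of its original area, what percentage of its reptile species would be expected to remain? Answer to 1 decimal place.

70.2%

z = ln(11/8) / ln(3.12/0.532) = 0.3185 / 1.7689 = 0.1800
S_new/S_old = (A_new/A_old)^z = 0.14^0.1800 = exp(0.1800 × -1.9661) = 0.7019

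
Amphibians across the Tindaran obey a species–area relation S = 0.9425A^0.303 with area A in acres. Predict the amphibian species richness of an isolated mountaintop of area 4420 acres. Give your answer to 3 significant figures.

12.0

S = 0.9425 × 4420^0.303 = 0.9425 × 12.72 ≈ 11.99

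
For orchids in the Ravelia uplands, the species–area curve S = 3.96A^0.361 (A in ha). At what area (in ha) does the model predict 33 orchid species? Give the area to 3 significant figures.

355 ha

33 = 3.96 × A^0.361  ⇒  A^0.361 = 33/3.96 = 8.333
ln A = ln(8.333) / 0.361 = 2.1203 / 0.361 = 5.8733
A = e^5.8733 ≈ 355.4 ha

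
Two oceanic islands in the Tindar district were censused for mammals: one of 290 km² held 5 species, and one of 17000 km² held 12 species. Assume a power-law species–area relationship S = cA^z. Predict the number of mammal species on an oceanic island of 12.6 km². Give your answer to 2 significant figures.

z = ln(12/5) / ln(17000/290) = 0.8755 / 4.0711 = 0.2150
c = 5 / 290^0.2150 = 5 / 3.385 = 1.477
S₃ = 1.477 × 12.6^0.2150 = 1.477 × 1.724 ≈ 2.547

2.5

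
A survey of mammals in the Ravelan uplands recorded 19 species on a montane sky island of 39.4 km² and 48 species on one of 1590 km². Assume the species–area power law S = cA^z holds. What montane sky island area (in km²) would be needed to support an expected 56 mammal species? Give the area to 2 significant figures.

2900 km²

z = ln(48/19) / ln(1590/39.4) = 0.9268 / 3.6977 = 0.2506
c = 19 / 39.4^0.2506 = 19 / 2.511 = 7.566
A = (56/7.566)^(1/0.2506) ⇒ ln A = ln(7.401)/0.2506 = 7.9865
A = e^7.9865 ≈ 2941 km²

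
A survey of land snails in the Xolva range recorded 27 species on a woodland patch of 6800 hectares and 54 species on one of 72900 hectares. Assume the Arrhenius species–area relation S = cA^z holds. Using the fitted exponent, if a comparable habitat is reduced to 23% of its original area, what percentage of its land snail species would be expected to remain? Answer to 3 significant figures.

65.1%

z = ln(54/27) / ln(72900/6800) = 0.6931 / 2.3722 = 0.2922
S_new/S_old = (A_new/A_old)^z = 0.23^0.2922 = exp(0.2922 × -1.4697) = 0.6509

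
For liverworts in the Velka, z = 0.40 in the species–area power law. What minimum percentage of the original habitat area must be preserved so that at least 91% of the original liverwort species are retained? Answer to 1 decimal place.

79.0%

Need (A_new/A_old)^0.4 = 0.91, so A_new/A_old = 0.91^(1/0.4) = 0.91^2.5
ln(A_new/A_old) = ln 0.91 / 0.4 = -0.0943 / 0.4 = -0.2358
A_new/A_old = e^-0.2358 ≈ 0.79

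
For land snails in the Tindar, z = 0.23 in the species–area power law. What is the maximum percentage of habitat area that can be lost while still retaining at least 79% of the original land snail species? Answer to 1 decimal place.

Need (A_new/A_old)^0.23 = 0.79, so A_new/A_old = 0.79^(1/0.23) = 0.79^4.348
ln(A_new/A_old) = ln 0.79 / 0.23 = -0.2357 / 0.23 = -1.0249
A_new/A_old = e^-1.0249 ≈ 0.3588
Fraction that can be lost = 1 − 0.3588 = 0.6412

64.1%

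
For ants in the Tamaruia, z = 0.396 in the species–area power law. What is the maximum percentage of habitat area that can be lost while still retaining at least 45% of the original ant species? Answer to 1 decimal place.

Need (A_new/A_old)^0.396 = 0.45, so A_new/A_old = 0.45^(1/0.396) = 0.45^2.525
ln(A_new/A_old) = ln 0.45 / 0.396 = -0.7985 / 0.396 = -2.0164
A_new/A_old = e^-2.0164 ≈ 0.1331
Fraction that can be lost = 1 − 0.1331 = 0.8669

86.7%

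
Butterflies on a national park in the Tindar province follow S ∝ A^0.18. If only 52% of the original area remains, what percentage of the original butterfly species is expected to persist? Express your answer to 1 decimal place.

S_new/S_old = (A_new/A_old)^z = 0.52^0.18
= exp(0.18 × ln 0.52) = exp(0.18 × -0.6539) = exp(-0.1177) ≈ 0.889

88.9%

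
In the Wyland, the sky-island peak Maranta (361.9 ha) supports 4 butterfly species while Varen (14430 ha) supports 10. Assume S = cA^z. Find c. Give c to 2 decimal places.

0.92

z = ln(S₂/S₁) / ln(A₂/A₁) = ln(10/4) / ln(14430/361.9) = 0.9163 / 3.6857 = 0.2486
c = S₁ / A₁^z = 4 / 361.9^0.2486 = 4 / 4.326 = 0.9246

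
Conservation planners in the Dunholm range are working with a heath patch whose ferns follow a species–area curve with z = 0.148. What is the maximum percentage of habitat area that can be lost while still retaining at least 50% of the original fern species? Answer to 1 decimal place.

Need (A_new/A_old)^0.148 = 0.5, so A_new/A_old = 0.5^(1/0.148) = 0.5^6.757
ln(A_new/A_old) = ln 0.5 / 0.148 = -0.6931 / 0.148 = -4.6834
A_new/A_old = e^-4.6834 ≈ 0.009247
Fraction that can be lost = 1 − 0.009247 = 0.9908

99.1%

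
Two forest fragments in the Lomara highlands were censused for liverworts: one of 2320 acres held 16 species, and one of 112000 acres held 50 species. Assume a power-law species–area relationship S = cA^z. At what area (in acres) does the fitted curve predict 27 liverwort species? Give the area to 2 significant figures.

z = ln(50/16) / ln(112000/2320) = 1.1394 / 3.8769 = 0.2939
c = 16 / 2320^0.2939 = 16 / 9.753 = 1.641
A = (27/1.641)^(1/0.2939) ⇒ ln A = ln(16.46)/0.2939 = 9.5297
A = e^9.5297 ≈ 13762 acres

14000 acres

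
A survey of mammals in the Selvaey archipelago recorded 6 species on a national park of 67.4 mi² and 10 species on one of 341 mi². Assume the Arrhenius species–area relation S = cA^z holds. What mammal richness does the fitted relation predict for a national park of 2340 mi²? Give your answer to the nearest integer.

z = ln(10/6) / ln(341/67.4) = 0.5108 / 1.6212 = 0.3151
c = 6 / 67.4^0.3151 = 6 / 3.769 = 1.592
S₃ = 1.592 × 2340^0.3151 = 1.592 × 11.52 ≈ 18.35

18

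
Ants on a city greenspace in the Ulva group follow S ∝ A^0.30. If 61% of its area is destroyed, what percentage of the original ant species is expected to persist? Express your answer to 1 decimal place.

75.4%

S_new/S_old = (A_new/A_old)^z = 0.39^0.3
= exp(0.3 × ln 0.39) = exp(0.3 × -0.9416) = exp(-0.2825) ≈ 0.7539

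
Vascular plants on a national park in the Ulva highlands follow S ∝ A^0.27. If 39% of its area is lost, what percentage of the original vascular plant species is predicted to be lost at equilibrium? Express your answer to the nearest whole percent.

S_new/S_old = (A_new/A_old)^z = 0.61^0.27
= exp(0.27 × ln 0.61) = exp(0.27 × -0.4943) = exp(-0.1335) ≈ 0.8751
Fraction lost = 1 − 0.8751 = 0.1249

12%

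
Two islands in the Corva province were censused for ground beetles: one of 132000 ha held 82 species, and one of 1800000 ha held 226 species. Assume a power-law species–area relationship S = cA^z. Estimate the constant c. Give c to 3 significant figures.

z = ln(S₂/S₁) / ln(A₂/A₁) = ln(226/82) / ln(1800000/132000) = 1.0138 / 2.6127 = 0.3880
c = S₁ / A₁^z = 82 / 132000^0.3880 = 82 / 97.03 = 0.8451

0.845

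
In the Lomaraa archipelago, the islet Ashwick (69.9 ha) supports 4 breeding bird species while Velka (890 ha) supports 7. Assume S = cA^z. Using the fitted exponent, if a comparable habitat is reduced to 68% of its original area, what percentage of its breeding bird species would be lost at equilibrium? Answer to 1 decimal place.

z = ln(7/4) / ln(890/69.9) = 0.5596 / 2.5442 = 0.2200
S_new/S_old = (A_new/A_old)^z = 0.68^0.2200 = exp(0.2200 × -0.3857) = 0.9187
Fraction lost = 1 − 0.9187 = 0.08133

8.1%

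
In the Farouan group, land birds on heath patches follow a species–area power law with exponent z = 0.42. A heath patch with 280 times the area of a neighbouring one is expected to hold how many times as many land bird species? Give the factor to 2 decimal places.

10.66

S₂/S₁ = (A₂/A₁)^z = 280^0.42
ln(S₂/S₁) = 0.42 × ln 280 = 0.42 × 5.6348 = 2.3666
S₂/S₁ = e^2.3666 ≈ 10.66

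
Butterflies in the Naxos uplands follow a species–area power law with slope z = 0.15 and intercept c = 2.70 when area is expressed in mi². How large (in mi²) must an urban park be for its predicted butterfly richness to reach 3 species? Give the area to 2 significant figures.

3 = 2.7 × A^0.15  ⇒  A^0.15 = 3/2.7 = 1.111
ln A = ln(1.111) / 0.15 = 0.1054 / 0.15 = 0.7024
A = e^0.7024 ≈ 2.019 mi²

2.0 mi²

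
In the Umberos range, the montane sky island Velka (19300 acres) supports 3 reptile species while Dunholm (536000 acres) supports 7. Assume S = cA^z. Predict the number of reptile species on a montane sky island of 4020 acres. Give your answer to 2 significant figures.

z = ln(7/3) / ln(536000/19300) = 0.8473 / 3.3240 = 0.2549
c = 3 / 19300^0.2549 = 3 / 12.37 = 0.2425
S₃ = 0.2425 × 4020^0.2549 = 0.2425 × 8.293 ≈ 2.011

2.0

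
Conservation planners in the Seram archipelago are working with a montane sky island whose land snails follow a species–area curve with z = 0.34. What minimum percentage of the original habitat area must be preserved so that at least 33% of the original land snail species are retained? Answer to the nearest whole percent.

4%

Need (A_new/A_old)^0.34 = 0.33, so A_new/A_old = 0.33^(1/0.34) = 0.33^2.941
ln(A_new/A_old) = ln 0.33 / 0.34 = -1.1087 / 0.34 = -3.2608
A_new/A_old = e^-3.2608 ≈ 0.03836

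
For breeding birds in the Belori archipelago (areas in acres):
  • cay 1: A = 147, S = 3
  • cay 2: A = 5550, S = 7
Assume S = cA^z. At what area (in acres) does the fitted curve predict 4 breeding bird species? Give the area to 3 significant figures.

504 acres

z = ln(7/3) / ln(5550/147) = 0.8473 / 3.6311 = 0.2333
c = 3 / 147^0.2333 = 3 / 3.204 = 0.9363
A = (4/0.9363)^(1/0.2333) ⇒ ln A = ln(4.272)/0.2333 = 6.2233
A = e^6.2233 ≈ 504.4 acres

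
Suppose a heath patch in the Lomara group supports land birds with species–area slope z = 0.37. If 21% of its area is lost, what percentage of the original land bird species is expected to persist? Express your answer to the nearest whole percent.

92%

S_new/S_old = (A_new/A_old)^z = 0.79^0.37
= exp(0.37 × ln 0.79) = exp(0.37 × -0.2357) = exp(-0.0872) ≈ 0.9165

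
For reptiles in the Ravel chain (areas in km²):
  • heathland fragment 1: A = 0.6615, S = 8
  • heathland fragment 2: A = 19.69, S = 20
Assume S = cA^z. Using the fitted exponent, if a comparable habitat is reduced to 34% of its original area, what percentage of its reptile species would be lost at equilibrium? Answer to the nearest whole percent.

z = ln(20/8) / ln(19.69/0.6615) = 0.9163 / 3.3934 = 0.2700
S_new/S_old = (A_new/A_old)^z = 0.34^0.2700 = exp(0.2700 × -1.0788) = 0.7473
Fraction lost = 1 − 0.7473 = 0.2527

25%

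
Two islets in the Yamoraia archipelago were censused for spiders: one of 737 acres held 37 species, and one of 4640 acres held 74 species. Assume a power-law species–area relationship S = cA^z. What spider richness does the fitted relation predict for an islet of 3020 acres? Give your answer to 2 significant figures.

63

z = ln(74/37) / ln(4640/737) = 0.6931 / 1.8399 = 0.3767
c = 37 / 737^0.3767 = 37 / 12.03 = 3.076
S₃ = 3.076 × 3020^0.3767 = 3.076 × 20.47 ≈ 62.95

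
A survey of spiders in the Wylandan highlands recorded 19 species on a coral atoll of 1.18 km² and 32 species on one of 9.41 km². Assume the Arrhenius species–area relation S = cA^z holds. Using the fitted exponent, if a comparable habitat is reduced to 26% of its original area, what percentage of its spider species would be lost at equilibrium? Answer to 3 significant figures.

28.7%

z = ln(32/19) / ln(9.41/1.18) = 0.5213 / 2.0763 = 0.2511
S_new/S_old = (A_new/A_old)^z = 0.26^0.2511 = exp(0.2511 × -1.3471) = 0.713
Fraction lost = 1 − 0.713 = 0.287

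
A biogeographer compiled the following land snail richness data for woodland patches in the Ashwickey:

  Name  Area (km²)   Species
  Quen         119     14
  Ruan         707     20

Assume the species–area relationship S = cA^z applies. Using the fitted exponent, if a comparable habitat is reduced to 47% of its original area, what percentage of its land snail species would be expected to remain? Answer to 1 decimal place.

z = ln(20/14) / ln(707/119) = 0.3567 / 1.7819 = 0.2002
S_new/S_old = (A_new/A_old)^z = 0.47^0.2002 = exp(0.2002 × -0.7550) = 0.8597

86.0%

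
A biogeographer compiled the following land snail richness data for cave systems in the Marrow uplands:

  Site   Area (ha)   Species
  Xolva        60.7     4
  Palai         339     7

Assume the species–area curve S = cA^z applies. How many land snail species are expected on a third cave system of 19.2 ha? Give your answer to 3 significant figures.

2.75

z = ln(7/4) / ln(339/60.7) = 0.5596 / 1.7201 = 0.3253
c = 4 / 60.7^0.3253 = 4 / 3.803 = 1.052
S₃ = 1.052 × 19.2^0.3253 = 1.052 × 2.615 ≈ 2.751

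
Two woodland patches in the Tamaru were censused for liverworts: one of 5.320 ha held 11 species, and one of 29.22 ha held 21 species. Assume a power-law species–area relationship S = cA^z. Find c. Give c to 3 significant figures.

5.83

z = ln(S₂/S₁) / ln(A₂/A₁) = ln(21/11) / ln(29.22/5.32) = 0.6466 / 1.7034 = 0.3796
c = S₁ / A₁^z = 11 / 5.32^0.3796 = 11 / 1.886 = 5.832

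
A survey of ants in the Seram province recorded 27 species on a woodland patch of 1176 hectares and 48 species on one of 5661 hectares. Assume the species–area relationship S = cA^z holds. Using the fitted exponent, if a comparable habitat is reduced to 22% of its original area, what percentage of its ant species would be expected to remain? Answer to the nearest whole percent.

57%

z = ln(48/27) / ln(5661/1176) = 0.5754 / 1.5715 = 0.3661
S_new/S_old = (A_new/A_old)^z = 0.22^0.3661 = exp(0.3661 × -1.5141) = 0.5744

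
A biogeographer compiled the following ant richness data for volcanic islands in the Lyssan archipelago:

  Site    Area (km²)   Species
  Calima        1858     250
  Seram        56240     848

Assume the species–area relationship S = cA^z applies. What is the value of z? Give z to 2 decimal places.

Taking logs: ln S = ln c + z ln A, so z = (ln S₂ − ln S₁)/(ln A₂ − ln A₁).
z = ln(848/250) / ln(56240/1858) = ln(3.392) / ln(30.27) = 1.2214 / 3.4101 = 0.3582

0.36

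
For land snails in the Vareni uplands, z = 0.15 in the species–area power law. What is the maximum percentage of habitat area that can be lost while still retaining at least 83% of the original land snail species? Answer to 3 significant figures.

Need (A_new/A_old)^0.15 = 0.83, so A_new/A_old = 0.83^(1/0.15) = 0.83^6.667
ln(A_new/A_old) = ln 0.83 / 0.15 = -0.1863 / 0.15 = -1.2422
A_new/A_old = e^-1.2422 ≈ 0.2887
Fraction that can be lost = 1 − 0.2887 = 0.7113

71.1%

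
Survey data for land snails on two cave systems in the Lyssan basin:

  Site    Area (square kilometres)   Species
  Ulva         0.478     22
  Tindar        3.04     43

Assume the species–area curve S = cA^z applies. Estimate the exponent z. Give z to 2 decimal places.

0.36

Taking logs: ln S = ln c + z ln A, so z = (ln S₂ − ln S₁)/(ln A₂ − ln A₁).
z = ln(43/22) / ln(3.04/0.478) = ln(1.955) / ln(6.36) = 0.6702 / 1.8500 = 0.3622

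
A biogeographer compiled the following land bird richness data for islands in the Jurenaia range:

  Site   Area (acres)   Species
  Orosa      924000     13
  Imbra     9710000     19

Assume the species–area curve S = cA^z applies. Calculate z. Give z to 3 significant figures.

Taking logs: ln S = ln c + z ln A, so z = (ln S₂ − ln S₁)/(ln A₂ − ln A₁).
z = ln(19/13) / ln(9710000/924000) = ln(1.462) / ln(10.51) = 0.3795 / 2.3522 = 0.1613

0.161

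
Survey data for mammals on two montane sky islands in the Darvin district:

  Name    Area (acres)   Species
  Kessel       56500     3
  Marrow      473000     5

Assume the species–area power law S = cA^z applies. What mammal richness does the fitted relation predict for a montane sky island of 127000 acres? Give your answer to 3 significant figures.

z = ln(5/3) / ln(473000/56500) = 0.5108 / 2.1249 = 0.2404
c = 3 / 56500^0.2404 = 3 / 13.88 = 0.2161
S₃ = 0.2161 × 127000^0.2404 = 0.2161 × 16.86 ≈ 3.645

3.64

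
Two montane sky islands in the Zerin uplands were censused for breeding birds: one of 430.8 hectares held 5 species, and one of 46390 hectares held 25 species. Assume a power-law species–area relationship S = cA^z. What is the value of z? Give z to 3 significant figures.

0.344

Taking logs: ln S = ln c + z ln A, so z = (ln S₂ − ln S₁)/(ln A₂ − ln A₁).
z = ln(25/5) / ln(46390/430.8) = ln(5) / ln(107.7) = 1.6094 / 4.6792 = 0.3440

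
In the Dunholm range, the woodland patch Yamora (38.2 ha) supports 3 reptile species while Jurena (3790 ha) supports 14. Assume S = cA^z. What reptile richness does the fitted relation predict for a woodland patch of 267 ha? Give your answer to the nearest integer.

6

z = ln(14/3) / ln(3790/38.2) = 1.5404 / 4.5973 = 0.3351
c = 3 / 38.2^0.3351 = 3 / 3.389 = 0.8851
S₃ = 0.8851 × 267^0.3351 = 0.8851 × 6.502 ≈ 5.755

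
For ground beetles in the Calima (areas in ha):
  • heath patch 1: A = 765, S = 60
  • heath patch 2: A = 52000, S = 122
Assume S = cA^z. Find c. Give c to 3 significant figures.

z = ln(S₂/S₁) / ln(A₂/A₁) = ln(122/60) / ln(52000/765) = 0.7097 / 4.2191 = 0.1682
c = S₁ / A₁^z = 60 / 765^0.1682 = 60 / 3.055 = 19.64

19.6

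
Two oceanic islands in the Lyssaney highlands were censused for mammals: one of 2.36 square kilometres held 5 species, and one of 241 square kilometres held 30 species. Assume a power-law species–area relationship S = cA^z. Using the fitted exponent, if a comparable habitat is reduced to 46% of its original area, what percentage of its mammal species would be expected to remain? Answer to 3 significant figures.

74.0%

z = ln(30/5) / ln(241/2.36) = 1.7918 / 4.6261 = 0.3873
S_new/S_old = (A_new/A_old)^z = 0.46^0.3873 = exp(0.3873 × -0.7765) = 0.7403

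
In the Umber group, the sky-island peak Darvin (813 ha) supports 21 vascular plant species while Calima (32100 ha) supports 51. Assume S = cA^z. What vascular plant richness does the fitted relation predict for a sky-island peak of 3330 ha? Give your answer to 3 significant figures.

z = ln(51/21) / ln(32100/813) = 0.8873 / 3.6759 = 0.2414
c = 21 / 813^0.2414 = 21 / 5.04 = 4.166
S₃ = 4.166 × 3330^0.2414 = 4.166 × 7.084 ≈ 29.51

29.5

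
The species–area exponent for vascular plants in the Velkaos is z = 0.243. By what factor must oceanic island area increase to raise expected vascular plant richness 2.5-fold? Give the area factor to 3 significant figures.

43.4

(A₂/A₁)^0.243 = 2.5, so A₂/A₁ = 2.5^(1/0.243) = 2.5^4.115
ln(A₂/A₁) = ln 2.5 / 0.243 = 0.9163 / 0.243 = 3.7707
A₂/A₁ = e^3.7707 ≈ 43.41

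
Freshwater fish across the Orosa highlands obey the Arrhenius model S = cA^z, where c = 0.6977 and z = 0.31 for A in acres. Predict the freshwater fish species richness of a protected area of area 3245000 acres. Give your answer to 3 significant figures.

S = 0.6977 × 3245000^0.31
ln S = ln 0.6977 + 0.31 × ln 3245000 = -0.3600 + 0.31 × 14.9926 = 4.2877
S = e^4.2877 ≈ 72.8

72.8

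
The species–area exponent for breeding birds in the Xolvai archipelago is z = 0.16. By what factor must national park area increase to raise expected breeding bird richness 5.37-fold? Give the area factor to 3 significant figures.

(A₂/A₁)^0.16 = 5.37, so A₂/A₁ = 5.37^(1/0.16) = 5.37^6.25
ln(A₂/A₁) = ln 5.37 / 0.16 = 1.6808 / 0.16 = 10.5052
A₂/A₁ = e^10.5052 ≈ 36504

36500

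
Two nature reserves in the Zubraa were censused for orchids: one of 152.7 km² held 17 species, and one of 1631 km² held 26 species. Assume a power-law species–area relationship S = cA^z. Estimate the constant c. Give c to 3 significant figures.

6.90

z = ln(S₂/S₁) / ln(A₂/A₁) = ln(26/17) / ln(1631/152.7) = 0.4249 / 2.3685 = 0.1794
c = S₁ / A₁^z = 17 / 152.7^0.1794 = 17 / 2.465 = 6.897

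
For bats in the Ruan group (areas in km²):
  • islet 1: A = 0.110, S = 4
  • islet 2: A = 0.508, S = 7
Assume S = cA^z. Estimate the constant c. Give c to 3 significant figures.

8.97

z = ln(S₂/S₁) / ln(A₂/A₁) = ln(7/4) / ln(0.508/0.11) = 0.5596 / 1.5300 = 0.3658
c = S₁ / A₁^z = 4 / 0.11^0.3658 = 4 / 0.446 = 8.968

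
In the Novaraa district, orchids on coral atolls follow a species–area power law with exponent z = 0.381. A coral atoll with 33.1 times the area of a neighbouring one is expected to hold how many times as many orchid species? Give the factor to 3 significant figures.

3.79

S₂/S₁ = (A₂/A₁)^z = 33.1^0.381
ln(S₂/S₁) = 0.381 × ln 33.1 = 0.381 × 3.4995 = 1.3333
S₂/S₁ = e^1.3333 ≈ 3.794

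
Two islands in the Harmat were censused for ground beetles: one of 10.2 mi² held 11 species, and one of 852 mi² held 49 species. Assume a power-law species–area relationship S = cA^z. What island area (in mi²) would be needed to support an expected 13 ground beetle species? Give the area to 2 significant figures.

z = ln(49/11) / ln(852/10.2) = 1.4939 / 4.4252 = 0.3376
c = 11 / 10.2^0.3376 = 11 / 2.19 = 5.022
A = (13/5.022)^(1/0.3376) ⇒ ln A = ln(2.589)/0.3376 = 2.8172
A = e^2.8172 ≈ 16.73 mi²

17 mi²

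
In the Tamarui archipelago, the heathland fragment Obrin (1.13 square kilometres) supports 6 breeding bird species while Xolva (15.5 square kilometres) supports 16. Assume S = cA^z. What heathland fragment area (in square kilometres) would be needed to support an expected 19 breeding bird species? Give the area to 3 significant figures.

24.5 square kilometres

z = ln(16/6) / ln(15.5/1.13) = 0.9808 / 2.6186 = 0.3746
c = 6 / 1.13^0.3746 = 6 / 1.047 = 5.732
A = (19/5.732)^(1/0.3746) ⇒ ln A = ln(3.315)/0.3746 = 3.1996
A = e^3.1996 ≈ 24.52 square kilometres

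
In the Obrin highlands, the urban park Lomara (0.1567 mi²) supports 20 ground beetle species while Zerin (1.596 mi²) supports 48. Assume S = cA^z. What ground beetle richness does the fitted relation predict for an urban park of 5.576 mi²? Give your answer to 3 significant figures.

76.9

z = ln(48/20) / ln(1.596/0.1567) = 0.8755 / 2.3209 = 0.3772
c = 20 / 0.1567^0.3772 = 20 / 0.497 = 40.24
S₃ = 40.24 × 5.576^0.3772 = 40.24 × 1.912 ≈ 76.94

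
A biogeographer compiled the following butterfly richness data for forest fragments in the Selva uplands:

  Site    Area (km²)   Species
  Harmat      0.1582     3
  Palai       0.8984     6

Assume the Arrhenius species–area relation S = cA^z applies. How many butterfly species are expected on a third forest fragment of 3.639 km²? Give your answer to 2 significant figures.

z = ln(6/3) / ln(0.8984/0.1582) = 0.6931 / 1.7368 = 0.3991
c = 3 / 0.1582^0.3991 = 3 / 0.4791 = 6.262
S₃ = 6.262 × 3.639^0.3991 = 6.262 × 1.675 ≈ 10.49

10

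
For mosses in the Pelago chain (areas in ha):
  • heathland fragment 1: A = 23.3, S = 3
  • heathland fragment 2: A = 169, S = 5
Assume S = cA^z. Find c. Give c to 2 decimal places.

z = ln(S₂/S₁) / ln(A₂/A₁) = ln(5/3) / ln(169/23.3) = 0.5108 / 1.9814 = 0.2578
c = S₁ / A₁^z = 3 / 23.3^0.2578 = 3 / 2.252 = 1.332

1.33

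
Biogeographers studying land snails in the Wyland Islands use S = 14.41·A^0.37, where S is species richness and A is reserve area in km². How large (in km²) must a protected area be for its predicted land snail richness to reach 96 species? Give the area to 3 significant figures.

96 = 14.41 × A^0.37  ⇒  A^0.37 = 96/14.41 = 6.662
ln A = ln(6.662) / 0.37 = 1.8964 / 0.37 = 5.1255
A = e^5.1255 ≈ 168.3 km²

168 km²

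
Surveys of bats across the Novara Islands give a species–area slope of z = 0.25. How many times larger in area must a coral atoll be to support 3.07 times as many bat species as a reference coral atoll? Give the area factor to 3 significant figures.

88.8

(A₂/A₁)^0.25 = 3.07, so A₂/A₁ = 3.07^(1/0.25) = 3.07^4
ln(A₂/A₁) = ln 3.07 / 0.25 = 1.1217 / 0.25 = 4.4867
A₂/A₁ = e^4.4867 ≈ 88.83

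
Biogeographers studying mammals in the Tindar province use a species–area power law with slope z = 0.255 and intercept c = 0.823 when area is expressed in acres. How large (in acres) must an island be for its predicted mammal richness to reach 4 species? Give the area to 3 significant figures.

4 = 0.823 × A^0.255  ⇒  A^0.255 = 4/0.823 = 4.86
ln A = ln(4.86) / 0.255 = 1.5811 / 0.255 = 6.2004
A = e^6.2004 ≈ 492.9 acres

493 acres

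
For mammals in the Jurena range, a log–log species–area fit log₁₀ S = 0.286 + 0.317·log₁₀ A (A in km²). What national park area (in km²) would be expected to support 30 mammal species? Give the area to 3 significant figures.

5720 km²

30 = 1.932 × A^0.317  ⇒  A^0.317 = 30/1.932 = 15.53
ln A = ln(15.53) / 0.317 = 2.7427 / 0.317 = 8.6519
A = e^8.6519 ≈ 5721 km²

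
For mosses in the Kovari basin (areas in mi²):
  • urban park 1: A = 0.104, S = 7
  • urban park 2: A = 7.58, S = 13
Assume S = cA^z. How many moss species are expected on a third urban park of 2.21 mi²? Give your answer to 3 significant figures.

10.9

z = ln(13/7) / ln(7.58/0.104) = 0.6190 / 4.2889 = 0.1443
c = 7 / 0.104^0.1443 = 7 / 0.7213 = 9.705
S₃ = 9.705 × 2.21^0.1443 = 9.705 × 1.121 ≈ 10.88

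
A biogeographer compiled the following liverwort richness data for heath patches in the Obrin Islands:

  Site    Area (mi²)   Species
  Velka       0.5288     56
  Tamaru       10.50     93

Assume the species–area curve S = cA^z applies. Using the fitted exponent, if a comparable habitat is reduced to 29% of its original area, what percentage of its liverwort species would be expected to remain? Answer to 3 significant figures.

81.0%

z = ln(93/56) / ln(10.5/0.5288) = 0.5072 / 2.9885 = 0.1697
S_new/S_old = (A_new/A_old)^z = 0.29^0.1697 = exp(0.1697 × -1.2379) = 0.8105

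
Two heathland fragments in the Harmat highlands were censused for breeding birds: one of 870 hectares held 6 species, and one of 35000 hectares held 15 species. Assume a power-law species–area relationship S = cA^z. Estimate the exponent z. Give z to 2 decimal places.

0.25

Taking logs: ln S = ln c + z ln A, so z = (ln S₂ − ln S₁)/(ln A₂ − ln A₁).
z = ln(15/6) / ln(35000/870) = ln(2.5) / ln(40.23) = 0.9163 / 3.6946 = 0.2480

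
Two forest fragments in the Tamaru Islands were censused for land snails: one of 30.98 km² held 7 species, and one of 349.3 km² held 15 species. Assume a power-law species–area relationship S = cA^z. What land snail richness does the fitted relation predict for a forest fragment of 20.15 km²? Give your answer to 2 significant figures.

6.1

z = ln(15/7) / ln(349.3/30.98) = 0.7621 / 2.4226 = 0.3146
c = 7 / 30.98^0.3146 = 7 / 2.945 = 2.377
S₃ = 2.377 × 20.15^0.3146 = 2.377 × 2.572 ≈ 6.114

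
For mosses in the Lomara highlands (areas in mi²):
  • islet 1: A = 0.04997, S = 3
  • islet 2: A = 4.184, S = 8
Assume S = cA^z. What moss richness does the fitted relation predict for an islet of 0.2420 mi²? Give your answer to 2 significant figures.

z = ln(8/3) / ln(4.184/0.04997) = 0.9808 / 4.4276 = 0.2215
c = 3 / 0.04997^0.2215 = 3 / 0.5149 = 5.826
S₃ = 5.826 × 0.242^0.2215 = 5.826 × 0.7303 ≈ 4.255

4.3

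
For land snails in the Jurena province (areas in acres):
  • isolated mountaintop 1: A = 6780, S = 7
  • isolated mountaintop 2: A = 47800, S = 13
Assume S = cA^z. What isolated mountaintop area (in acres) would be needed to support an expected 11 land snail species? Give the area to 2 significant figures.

28000 acres

z = ln(13/7) / ln(47800/6780) = 0.6190 / 1.9530 = 0.3170
c = 7 / 6780^0.3170 = 7 / 16.38 = 0.4273
A = (11/0.4273)^(1/0.3170) ⇒ ln A = ln(25.74)/0.3170 = 10.2477
A = e^10.2477 ≈ 28218 acres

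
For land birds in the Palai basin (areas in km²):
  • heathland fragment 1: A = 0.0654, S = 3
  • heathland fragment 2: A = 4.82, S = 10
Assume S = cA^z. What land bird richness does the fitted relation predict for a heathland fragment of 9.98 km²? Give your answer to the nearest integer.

12

z = ln(10/3) / ln(4.82/0.0654) = 1.2040 / 4.3000 = 0.2800
c = 3 / 0.0654^0.2800 = 3 / 0.466 = 6.438
S₃ = 6.438 × 9.98^0.2800 = 6.438 × 1.904 ≈ 12.26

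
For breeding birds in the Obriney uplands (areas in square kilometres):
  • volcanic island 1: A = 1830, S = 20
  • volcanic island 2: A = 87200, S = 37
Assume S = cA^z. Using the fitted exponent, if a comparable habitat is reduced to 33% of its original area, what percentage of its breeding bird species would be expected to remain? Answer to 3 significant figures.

z = ln(37/20) / ln(87200/1830) = 0.6152 / 3.8639 = 0.1592
S_new/S_old = (A_new/A_old)^z = 0.33^0.1592 = exp(0.1592 × -1.1087) = 0.8382

83.8%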